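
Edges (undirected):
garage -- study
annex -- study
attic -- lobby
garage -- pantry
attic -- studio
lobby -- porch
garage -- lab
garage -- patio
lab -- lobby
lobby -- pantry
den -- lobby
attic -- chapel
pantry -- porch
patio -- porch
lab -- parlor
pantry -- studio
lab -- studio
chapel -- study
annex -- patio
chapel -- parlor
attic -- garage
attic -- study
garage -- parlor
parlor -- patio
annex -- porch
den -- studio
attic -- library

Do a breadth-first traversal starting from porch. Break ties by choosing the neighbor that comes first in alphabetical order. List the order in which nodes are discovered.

porch annex lobby pantry patio study attic den lab garage studio parlor chapel library

Visit porch; enqueue annex, lobby, pantry, patio → queue [annex, lobby, pantry, patio]
Visit annex; enqueue study → queue [lobby, pantry, patio, study]
Visit lobby; enqueue attic, den, lab → queue [pantry, patio, study, attic, den, lab]
Visit pantry; enqueue garage, studio → queue [patio, study, attic, den, lab, garage, studio]
Visit patio; enqueue parlor → queue [study, attic, den, lab, garage, studio, parlor]
Visit study; enqueue chapel → queue [attic, den, lab, garage, studio, parlor, chapel]
Visit attic; enqueue library → queue [den, lab, garage, studio, parlor, chapel, library]
Visit den → queue [lab, garage, studio, parlor, chapel, library]
Visit lab → queue [garage, studio, parlor, chapel, library]
Visit garage → queue [studio, parlor, chapel, library]
Visit studio → queue [parlor, chapel, library]
Visit parlor → queue [chapel, library]
Visit chapel → queue [library]
Visit library → queue []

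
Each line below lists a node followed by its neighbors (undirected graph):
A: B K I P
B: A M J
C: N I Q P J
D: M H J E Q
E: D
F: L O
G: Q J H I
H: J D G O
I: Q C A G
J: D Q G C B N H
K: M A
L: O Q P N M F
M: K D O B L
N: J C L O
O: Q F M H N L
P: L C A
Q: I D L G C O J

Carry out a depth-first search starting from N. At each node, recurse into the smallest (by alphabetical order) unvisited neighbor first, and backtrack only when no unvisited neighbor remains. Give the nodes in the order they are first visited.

N -> C -> I -> A -> B -> J -> D -> E -> H -> G -> Q -> L -> F -> O -> M -> K -> P

Visit N
N → C
C → I
I → A
A → B
B → J
J → D
D → E
D → H
H → G
G → Q
Q → L
L → F
F → O
O → M
M → K
L → P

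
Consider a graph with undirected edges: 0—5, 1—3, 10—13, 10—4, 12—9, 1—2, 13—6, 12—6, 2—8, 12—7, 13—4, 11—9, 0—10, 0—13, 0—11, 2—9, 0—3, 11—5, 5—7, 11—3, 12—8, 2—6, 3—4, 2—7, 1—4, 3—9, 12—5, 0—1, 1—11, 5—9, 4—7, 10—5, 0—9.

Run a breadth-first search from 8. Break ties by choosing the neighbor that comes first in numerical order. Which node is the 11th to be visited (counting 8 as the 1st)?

Visit 8; enqueue 2, 12 → queue [2, 12]
Visit 2; enqueue 1, 6, 7, 9 → queue [12, 1, 6, 7, 9]
Visit 12; enqueue 5 → queue [1, 6, 7, 9, 5]
Visit 1; enqueue 0, 3, 4, 11 → queue [6, 7, 9, 5, 0, 3, 4, 11]
Visit 6; enqueue 13 → queue [7, 9, 5, 0, 3, 4, 11, 13]
Visit 7 → queue [9, 5, 0, 3, 4, 11, 13]
Visit 9 → queue [5, 0, 3, 4, 11, 13]
Visit 5; enqueue 10 → queue [0, 3, 4, 11, 13, 10]
Visit 0 → queue [3, 4, 11, 13, 10]
Visit 3 → queue [4, 11, 13, 10]
Visit 4 → queue [11, 13, 10]
Visit 11 → queue [13, 10]
Visit 13 → queue [10]
Visit 10 → queue []

Visit order: 8, 2, 12, 1, 6, 7, 9, 5, 0, 3, 4, 11, 13, 10

4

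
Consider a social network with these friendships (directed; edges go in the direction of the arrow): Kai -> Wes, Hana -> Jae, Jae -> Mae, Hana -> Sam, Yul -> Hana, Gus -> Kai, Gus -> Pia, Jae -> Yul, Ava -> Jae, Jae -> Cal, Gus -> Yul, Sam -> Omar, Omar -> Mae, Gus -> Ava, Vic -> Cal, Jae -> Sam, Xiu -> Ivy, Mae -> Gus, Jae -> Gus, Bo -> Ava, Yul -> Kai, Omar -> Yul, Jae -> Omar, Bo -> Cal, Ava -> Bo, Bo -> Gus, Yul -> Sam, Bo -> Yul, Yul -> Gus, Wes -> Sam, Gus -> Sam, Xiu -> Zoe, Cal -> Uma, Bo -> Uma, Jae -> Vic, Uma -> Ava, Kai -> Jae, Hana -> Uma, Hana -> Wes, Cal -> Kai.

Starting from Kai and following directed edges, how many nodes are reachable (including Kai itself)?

BFS from Kai visits: Kai, Jae, Wes, Cal, Gus, Mae, Omar, Sam, Vic, Yul, Uma, Ava, Pia, Hana, Bo
Reachable nodes: 15 of 18 total.

15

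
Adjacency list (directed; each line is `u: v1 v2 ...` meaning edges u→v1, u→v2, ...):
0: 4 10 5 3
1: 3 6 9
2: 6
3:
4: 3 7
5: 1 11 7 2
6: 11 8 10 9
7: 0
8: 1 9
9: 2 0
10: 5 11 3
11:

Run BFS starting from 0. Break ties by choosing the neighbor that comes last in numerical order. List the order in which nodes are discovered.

0 -> 10 -> 5 -> 4 -> 3 -> 11 -> 7 -> 2 -> 1 -> 6 -> 9 -> 8

Visit 0; enqueue 10, 5, 4, 3 → queue [10, 5, 4, 3]
Visit 10; enqueue 11 → queue [5, 4, 3, 11]
Visit 5; enqueue 7, 2, 1 → queue [4, 3, 11, 7, 2, 1]
Visit 4 → queue [3, 11, 7, 2, 1]
Visit 3 → queue [11, 7, 2, 1]
Visit 11 → queue [7, 2, 1]
Visit 7 → queue [2, 1]
Visit 2; enqueue 6 → queue [1, 6]
Visit 1; enqueue 9 → queue [6, 9]
Visit 6; enqueue 8 → queue [9, 8]
Visit 9 → queue [8]
Visit 8 → queue []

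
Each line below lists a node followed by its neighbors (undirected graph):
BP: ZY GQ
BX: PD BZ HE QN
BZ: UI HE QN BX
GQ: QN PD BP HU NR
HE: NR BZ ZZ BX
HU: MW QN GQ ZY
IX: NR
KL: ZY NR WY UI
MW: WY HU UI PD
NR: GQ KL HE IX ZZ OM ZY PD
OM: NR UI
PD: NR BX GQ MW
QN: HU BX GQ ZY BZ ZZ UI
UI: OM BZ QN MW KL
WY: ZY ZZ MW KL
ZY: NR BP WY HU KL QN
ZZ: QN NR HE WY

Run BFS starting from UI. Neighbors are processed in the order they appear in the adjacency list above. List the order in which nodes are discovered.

UI → OM → BZ → QN → MW → KL → NR → HE → BX → HU → GQ → ZY → ZZ → WY → PD → IX → BP

Visit UI; enqueue OM, BZ, QN, MW, KL → queue [OM, BZ, QN, MW, KL]
Visit OM; enqueue NR → queue [BZ, QN, MW, KL, NR]
Visit BZ; enqueue HE, BX → queue [QN, MW, KL, NR, HE, BX]
Visit QN; enqueue HU, GQ, ZY, ZZ → queue [MW, KL, NR, HE, BX, HU, GQ, ZY, ZZ]
Visit MW; enqueue WY, PD → queue [KL, NR, HE, BX, HU, GQ, ZY, ZZ, WY, PD]
Visit KL → queue [NR, HE, BX, HU, GQ, ZY, ZZ, WY, PD]
Visit NR; enqueue IX → queue [HE, BX, HU, GQ, ZY, ZZ, WY, PD, IX]
Visit HE → queue [BX, HU, GQ, ZY, ZZ, WY, PD, IX]
Visit BX → queue [HU, GQ, ZY, ZZ, WY, PD, IX]
Visit HU → queue [GQ, ZY, ZZ, WY, PD, IX]
Visit GQ; enqueue BP → queue [ZY, ZZ, WY, PD, IX, BP]
Visit ZY → queue [ZZ, WY, PD, IX, BP]
Visit ZZ → queue [WY, PD, IX, BP]
Visit WY → queue [PD, IX, BP]
Visit PD → queue [IX, BP]
Visit IX → queue [BP]
Visit BP → queue []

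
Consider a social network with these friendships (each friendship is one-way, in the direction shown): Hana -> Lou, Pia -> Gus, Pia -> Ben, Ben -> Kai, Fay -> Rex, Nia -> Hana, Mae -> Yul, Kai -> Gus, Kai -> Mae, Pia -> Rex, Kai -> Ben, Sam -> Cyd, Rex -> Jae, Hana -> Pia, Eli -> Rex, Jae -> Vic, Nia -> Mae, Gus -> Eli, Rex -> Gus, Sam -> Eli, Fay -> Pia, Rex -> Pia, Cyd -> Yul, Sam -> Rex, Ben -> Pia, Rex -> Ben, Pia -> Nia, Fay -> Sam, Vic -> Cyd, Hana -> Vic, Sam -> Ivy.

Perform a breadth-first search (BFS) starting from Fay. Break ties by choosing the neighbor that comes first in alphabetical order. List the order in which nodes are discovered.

Fay, Pia, Rex, Sam, Ben, Gus, Nia, Jae, Cyd, Eli, Ivy, Kai, Hana, Mae, Vic, Yul, Lou

Visit Fay; enqueue Pia, Rex, Sam → queue [Pia, Rex, Sam]
Visit Pia; enqueue Ben, Gus, Nia → queue [Rex, Sam, Ben, Gus, Nia]
Visit Rex; enqueue Jae → queue [Sam, Ben, Gus, Nia, Jae]
Visit Sam; enqueue Cyd, Eli, Ivy → queue [Ben, Gus, Nia, Jae, Cyd, Eli, Ivy]
Visit Ben; enqueue Kai → queue [Gus, Nia, Jae, Cyd, Eli, Ivy, Kai]
Visit Gus → queue [Nia, Jae, Cyd, Eli, Ivy, Kai]
Visit Nia; enqueue Hana, Mae → queue [Jae, Cyd, Eli, Ivy, Kai, Hana, Mae]
Visit Jae; enqueue Vic → queue [Cyd, Eli, Ivy, Kai, Hana, Mae, Vic]
Visit Cyd; enqueue Yul → queue [Eli, Ivy, Kai, Hana, Mae, Vic, Yul]
Visit Eli → queue [Ivy, Kai, Hana, Mae, Vic, Yul]
Visit Ivy → queue [Kai, Hana, Mae, Vic, Yul]
Visit Kai → queue [Hana, Mae, Vic, Yul]
Visit Hana; enqueue Lou → queue [Mae, Vic, Yul, Lou]
Visit Mae → queue [Vic, Yul, Lou]
Visit Vic → queue [Yul, Lou]
Visit Yul → queue [Lou]
Visit Lou → queue []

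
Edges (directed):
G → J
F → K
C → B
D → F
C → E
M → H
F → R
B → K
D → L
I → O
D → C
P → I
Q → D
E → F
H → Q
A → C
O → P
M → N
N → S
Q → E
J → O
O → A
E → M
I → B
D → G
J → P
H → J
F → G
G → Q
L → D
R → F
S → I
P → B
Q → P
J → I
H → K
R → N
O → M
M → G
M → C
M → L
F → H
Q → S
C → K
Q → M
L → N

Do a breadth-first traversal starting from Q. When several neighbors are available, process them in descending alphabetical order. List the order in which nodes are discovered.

Q -> S -> P -> M -> E -> D -> I -> B -> N -> L -> H -> G -> C -> F -> O -> K -> J -> R -> A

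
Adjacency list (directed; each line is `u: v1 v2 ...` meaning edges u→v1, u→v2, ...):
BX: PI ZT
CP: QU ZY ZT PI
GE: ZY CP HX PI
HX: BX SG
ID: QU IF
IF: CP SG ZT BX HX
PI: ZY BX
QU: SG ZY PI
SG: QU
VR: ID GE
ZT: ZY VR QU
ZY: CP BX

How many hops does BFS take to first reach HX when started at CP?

4

Level 0: CP
Level 1: PI, QU, ZT, ZY
Level 2: BX, SG, VR
Level 3: GE, ID
Level 4: HX, IF
HX first appears at level 4.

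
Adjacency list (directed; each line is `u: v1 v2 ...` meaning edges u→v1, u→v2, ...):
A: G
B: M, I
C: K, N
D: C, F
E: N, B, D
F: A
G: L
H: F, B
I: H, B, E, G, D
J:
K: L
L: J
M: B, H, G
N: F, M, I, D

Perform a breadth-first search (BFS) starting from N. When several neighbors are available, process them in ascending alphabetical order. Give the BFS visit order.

Visit N; enqueue D, F, I, M → queue [D, F, I, M]
Visit D; enqueue C → queue [F, I, M, C]
Visit F; enqueue A → queue [I, M, C, A]
Visit I; enqueue B, E, G, H → queue [M, C, A, B, E, G, H]
Visit M → queue [C, A, B, E, G, H]
Visit C; enqueue K → queue [A, B, E, G, H, K]
Visit A → queue [B, E, G, H, K]
Visit B → queue [E, G, H, K]
Visit E → queue [G, H, K]
Visit G; enqueue L → queue [H, K, L]
Visit H → queue [K, L]
Visit K → queue [L]
Visit L; enqueue J → queue [J]
Visit J → queue []

N, D, F, I, M, C, A, B, E, G, H, K, L, J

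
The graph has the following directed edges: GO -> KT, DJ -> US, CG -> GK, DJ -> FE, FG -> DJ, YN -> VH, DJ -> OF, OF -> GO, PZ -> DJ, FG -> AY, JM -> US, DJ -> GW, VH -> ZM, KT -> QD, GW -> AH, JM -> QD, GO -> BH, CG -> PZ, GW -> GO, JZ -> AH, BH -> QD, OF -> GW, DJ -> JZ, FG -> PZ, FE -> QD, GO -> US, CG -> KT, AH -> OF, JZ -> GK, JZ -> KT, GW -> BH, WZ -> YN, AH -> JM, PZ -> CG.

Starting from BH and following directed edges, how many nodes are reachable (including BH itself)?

BFS from BH visits: BH, QD
Reachable nodes: 2 of 21 total.

2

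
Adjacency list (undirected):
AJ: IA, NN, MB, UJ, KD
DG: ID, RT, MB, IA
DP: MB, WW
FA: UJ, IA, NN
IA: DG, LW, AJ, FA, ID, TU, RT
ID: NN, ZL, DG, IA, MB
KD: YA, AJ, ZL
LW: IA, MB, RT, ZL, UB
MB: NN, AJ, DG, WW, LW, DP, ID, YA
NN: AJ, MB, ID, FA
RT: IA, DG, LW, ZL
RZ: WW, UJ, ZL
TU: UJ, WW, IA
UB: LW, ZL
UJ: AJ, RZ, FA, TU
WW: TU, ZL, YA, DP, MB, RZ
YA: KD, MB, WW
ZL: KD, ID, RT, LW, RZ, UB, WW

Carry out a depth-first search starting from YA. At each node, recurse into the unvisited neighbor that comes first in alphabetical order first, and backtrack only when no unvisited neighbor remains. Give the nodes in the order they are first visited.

Visit YA
YA → KD
KD → AJ
AJ → IA
IA → DG
DG → ID
ID → MB
MB → DP
DP → WW
WW → RZ
RZ → UJ
UJ → FA
FA → NN
UJ → TU
RZ → ZL
ZL → LW
LW → RT
LW → UB

YA, KD, AJ, IA, DG, ID, MB, DP, WW, RZ, UJ, FA, NN, TU, ZL, LW, RT, UB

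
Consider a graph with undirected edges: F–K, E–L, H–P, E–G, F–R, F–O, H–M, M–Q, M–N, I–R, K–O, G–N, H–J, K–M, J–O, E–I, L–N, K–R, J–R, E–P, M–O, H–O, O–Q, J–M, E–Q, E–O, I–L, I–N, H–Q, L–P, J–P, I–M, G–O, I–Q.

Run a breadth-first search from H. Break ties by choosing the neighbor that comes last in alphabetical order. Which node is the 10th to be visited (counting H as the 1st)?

Visit H; enqueue Q, P, O, M, J → queue [Q, P, O, M, J]
Visit Q; enqueue I, E → queue [P, O, M, J, I, E]
Visit P; enqueue L → queue [O, M, J, I, E, L]
Visit O; enqueue K, G, F → queue [M, J, I, E, L, K, G, F]
Visit M; enqueue N → queue [J, I, E, L, K, G, F, N]
Visit J; enqueue R → queue [I, E, L, K, G, F, N, R]
Visit I → queue [E, L, K, G, F, N, R]
Visit E → queue [L, K, G, F, N, R]
Visit L → queue [K, G, F, N, R]
Visit K → queue [G, F, N, R]
Visit G → queue [F, N, R]
Visit F → queue [N, R]
Visit N → queue [R]
Visit R → queue []

Visit order: H, Q, P, O, M, J, I, E, L, K, G, F, N, R

K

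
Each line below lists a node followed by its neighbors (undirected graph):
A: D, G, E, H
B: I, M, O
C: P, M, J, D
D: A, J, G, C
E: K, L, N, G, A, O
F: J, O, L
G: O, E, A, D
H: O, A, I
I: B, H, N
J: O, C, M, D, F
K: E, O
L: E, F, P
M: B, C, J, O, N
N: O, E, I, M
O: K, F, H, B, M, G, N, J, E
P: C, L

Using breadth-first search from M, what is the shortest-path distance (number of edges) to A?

3

Level 0: M
Level 1: B, C, J, N, O
Level 2: D, E, F, G, H, I, K, P
Level 3: A, L
A first appears at level 3.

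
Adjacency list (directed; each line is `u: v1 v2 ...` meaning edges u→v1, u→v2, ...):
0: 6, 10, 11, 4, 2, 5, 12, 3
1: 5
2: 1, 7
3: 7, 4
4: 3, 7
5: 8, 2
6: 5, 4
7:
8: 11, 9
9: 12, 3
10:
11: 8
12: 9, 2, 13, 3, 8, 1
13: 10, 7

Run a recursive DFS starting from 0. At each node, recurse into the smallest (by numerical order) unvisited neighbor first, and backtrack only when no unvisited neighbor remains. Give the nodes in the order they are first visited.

0 -> 2 -> 1 -> 5 -> 8 -> 9 -> 3 -> 4 -> 7 -> 12 -> 13 -> 10 -> 11 -> 6

Visit 0
0 → 2
2 → 1
1 → 5
5 → 8
8 → 9
9 → 3
3 → 4
4 → 7
9 → 12
12 → 13
13 → 10
8 → 11
0 → 6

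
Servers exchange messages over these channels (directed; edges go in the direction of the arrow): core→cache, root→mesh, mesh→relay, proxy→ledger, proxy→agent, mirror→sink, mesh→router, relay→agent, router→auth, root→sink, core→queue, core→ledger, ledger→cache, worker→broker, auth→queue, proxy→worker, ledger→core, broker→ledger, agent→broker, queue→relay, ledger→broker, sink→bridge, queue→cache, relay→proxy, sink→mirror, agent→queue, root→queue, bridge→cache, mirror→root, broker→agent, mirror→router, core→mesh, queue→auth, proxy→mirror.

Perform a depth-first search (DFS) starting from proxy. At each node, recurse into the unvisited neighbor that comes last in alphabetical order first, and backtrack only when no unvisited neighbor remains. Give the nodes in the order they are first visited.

proxy -> worker -> broker -> ledger -> core -> queue -> relay -> agent -> cache -> auth -> mesh -> router -> mirror -> sink -> bridge -> root

Visit proxy
proxy → worker
worker → broker
broker → ledger
ledger → core
core → queue
queue → relay
relay → agent
queue → cache
queue → auth
core → mesh
mesh → router
proxy → mirror
mirror → sink
sink → bridge
mirror → root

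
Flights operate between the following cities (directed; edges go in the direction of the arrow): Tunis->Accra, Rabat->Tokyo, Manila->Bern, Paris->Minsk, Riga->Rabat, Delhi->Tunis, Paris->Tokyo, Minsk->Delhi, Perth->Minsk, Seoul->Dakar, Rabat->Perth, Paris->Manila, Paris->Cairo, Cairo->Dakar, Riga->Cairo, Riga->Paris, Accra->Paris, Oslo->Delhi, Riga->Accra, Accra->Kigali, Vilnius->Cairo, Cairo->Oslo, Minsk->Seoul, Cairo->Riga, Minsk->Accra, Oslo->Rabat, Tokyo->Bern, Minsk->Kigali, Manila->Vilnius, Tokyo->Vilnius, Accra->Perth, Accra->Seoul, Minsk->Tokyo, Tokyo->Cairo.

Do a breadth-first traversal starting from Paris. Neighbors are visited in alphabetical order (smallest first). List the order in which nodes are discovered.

Paris Cairo Manila Minsk Tokyo Dakar Oslo Riga Bern Vilnius Accra Delhi Kigali Seoul Rabat Perth Tunis

Visit Paris; enqueue Cairo, Manila, Minsk, Tokyo → queue [Cairo, Manila, Minsk, Tokyo]
Visit Cairo; enqueue Dakar, Oslo, Riga → queue [Manila, Minsk, Tokyo, Dakar, Oslo, Riga]
Visit Manila; enqueue Bern, Vilnius → queue [Minsk, Tokyo, Dakar, Oslo, Riga, Bern, Vilnius]
Visit Minsk; enqueue Accra, Delhi, Kigali, Seoul → queue [Tokyo, Dakar, Oslo, Riga, Bern, Vilnius, Accra, Delhi, Kigali, Seoul]
Visit Tokyo → queue [Dakar, Oslo, Riga, Bern, Vilnius, Accra, Delhi, Kigali, Seoul]
Visit Dakar → queue [Oslo, Riga, Bern, Vilnius, Accra, Delhi, Kigali, Seoul]
Visit Oslo; enqueue Rabat → queue [Riga, Bern, Vilnius, Accra, Delhi, Kigali, Seoul, Rabat]
Visit Riga → queue [Bern, Vilnius, Accra, Delhi, Kigali, Seoul, Rabat]
Visit Bern → queue [Vilnius, Accra, Delhi, Kigali, Seoul, Rabat]
Visit Vilnius → queue [Accra, Delhi, Kigali, Seoul, Rabat]
Visit Accra; enqueue Perth → queue [Delhi, Kigali, Seoul, Rabat, Perth]
Visit Delhi; enqueue Tunis → queue [Kigali, Seoul, Rabat, Perth, Tunis]
Visit Kigali → queue [Seoul, Rabat, Perth, Tunis]
Visit Seoul → queue [Rabat, Perth, Tunis]
Visit Rabat → queue [Perth, Tunis]
Visit Perth → queue [Tunis]
Visit Tunis → queue []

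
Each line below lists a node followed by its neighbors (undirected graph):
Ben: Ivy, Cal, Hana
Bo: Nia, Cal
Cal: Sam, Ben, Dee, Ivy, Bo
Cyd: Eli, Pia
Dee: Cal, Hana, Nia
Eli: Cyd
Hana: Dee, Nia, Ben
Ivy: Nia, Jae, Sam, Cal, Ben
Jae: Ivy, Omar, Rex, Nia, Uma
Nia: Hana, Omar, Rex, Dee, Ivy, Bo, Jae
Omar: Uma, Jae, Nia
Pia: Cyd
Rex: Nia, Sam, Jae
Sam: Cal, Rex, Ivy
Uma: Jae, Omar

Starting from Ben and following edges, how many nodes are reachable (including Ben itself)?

BFS from Ben visits: Ben, Ivy, Cal, Hana, Nia, Jae, Sam, Dee, Bo, Omar, Rex, Uma
Reachable nodes: 12 of 15 total.

12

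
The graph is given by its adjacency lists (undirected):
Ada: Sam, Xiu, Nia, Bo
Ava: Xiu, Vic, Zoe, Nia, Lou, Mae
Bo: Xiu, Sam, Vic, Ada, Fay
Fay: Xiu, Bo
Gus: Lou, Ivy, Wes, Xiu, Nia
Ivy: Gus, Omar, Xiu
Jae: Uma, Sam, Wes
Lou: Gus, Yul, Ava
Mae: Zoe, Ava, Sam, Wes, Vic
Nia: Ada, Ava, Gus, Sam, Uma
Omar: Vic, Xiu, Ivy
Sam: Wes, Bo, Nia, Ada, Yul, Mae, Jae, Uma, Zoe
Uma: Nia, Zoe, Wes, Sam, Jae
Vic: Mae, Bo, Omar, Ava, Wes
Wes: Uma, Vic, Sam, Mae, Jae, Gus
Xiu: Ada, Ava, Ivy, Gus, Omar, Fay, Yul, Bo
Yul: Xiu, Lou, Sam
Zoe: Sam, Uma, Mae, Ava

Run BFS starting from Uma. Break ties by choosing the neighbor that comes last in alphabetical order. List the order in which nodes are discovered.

Uma -> Zoe -> Wes -> Sam -> Nia -> Jae -> Mae -> Ava -> Vic -> Gus -> Yul -> Bo -> Ada -> Xiu -> Lou -> Omar -> Ivy -> Fay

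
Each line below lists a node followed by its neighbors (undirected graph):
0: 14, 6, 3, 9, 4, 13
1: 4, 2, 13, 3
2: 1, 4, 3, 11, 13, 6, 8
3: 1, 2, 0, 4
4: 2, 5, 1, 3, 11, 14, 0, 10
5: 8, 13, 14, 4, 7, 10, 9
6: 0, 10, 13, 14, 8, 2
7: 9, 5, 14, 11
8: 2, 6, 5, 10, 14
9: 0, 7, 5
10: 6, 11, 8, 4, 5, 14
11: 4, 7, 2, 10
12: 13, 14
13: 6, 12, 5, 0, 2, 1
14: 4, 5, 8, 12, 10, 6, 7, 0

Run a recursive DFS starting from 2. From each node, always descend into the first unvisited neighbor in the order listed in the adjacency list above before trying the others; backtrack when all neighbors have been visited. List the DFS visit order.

2, 1, 4, 5, 8, 6, 0, 14, 12, 13, 10, 11, 7, 9, 3

Visit 2
2 → 1
1 → 4
4 → 5
5 → 8
8 → 6
6 → 0
0 → 14
14 → 12
12 → 13
14 → 10
10 → 11
11 → 7
7 → 9
0 → 3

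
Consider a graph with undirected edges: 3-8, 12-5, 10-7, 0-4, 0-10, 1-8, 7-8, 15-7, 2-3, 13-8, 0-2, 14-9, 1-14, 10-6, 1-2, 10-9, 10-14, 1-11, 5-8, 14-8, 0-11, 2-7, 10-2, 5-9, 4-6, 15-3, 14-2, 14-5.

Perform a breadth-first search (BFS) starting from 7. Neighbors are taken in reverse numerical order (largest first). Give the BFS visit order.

Visit 7; enqueue 15, 10, 8, 2 → queue [15, 10, 8, 2]
Visit 15; enqueue 3 → queue [10, 8, 2, 3]
Visit 10; enqueue 14, 9, 6, 0 → queue [8, 2, 3, 14, 9, 6, 0]
Visit 8; enqueue 13, 5, 1 → queue [2, 3, 14, 9, 6, 0, 13, 5, 1]
Visit 2 → queue [3, 14, 9, 6, 0, 13, 5, 1]
Visit 3 → queue [14, 9, 6, 0, 13, 5, 1]
Visit 14 → queue [9, 6, 0, 13, 5, 1]
Visit 9 → queue [6, 0, 13, 5, 1]
Visit 6; enqueue 4 → queue [0, 13, 5, 1, 4]
Visit 0; enqueue 11 → queue [13, 5, 1, 4, 11]
Visit 13 → queue [5, 1, 4, 11]
Visit 5; enqueue 12 → queue [1, 4, 11, 12]
Visit 1 → queue [4, 11, 12]
Visit 4 → queue [11, 12]
Visit 11 → queue [12]
Visit 12 → queue []

7, 15, 10, 8, 2, 3, 14, 9, 6, 0, 13, 5, 1, 4, 11, 12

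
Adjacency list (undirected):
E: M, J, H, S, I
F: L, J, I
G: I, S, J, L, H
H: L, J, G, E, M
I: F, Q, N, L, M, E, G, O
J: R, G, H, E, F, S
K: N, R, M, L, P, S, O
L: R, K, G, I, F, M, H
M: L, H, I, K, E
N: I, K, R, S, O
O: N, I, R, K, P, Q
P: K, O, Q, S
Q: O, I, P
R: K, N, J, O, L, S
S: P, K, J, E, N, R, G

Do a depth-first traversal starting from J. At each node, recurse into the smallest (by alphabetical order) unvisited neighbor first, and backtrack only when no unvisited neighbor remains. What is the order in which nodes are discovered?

J → E → H → G → I → F → L → K → M → N → O → P → Q → S → R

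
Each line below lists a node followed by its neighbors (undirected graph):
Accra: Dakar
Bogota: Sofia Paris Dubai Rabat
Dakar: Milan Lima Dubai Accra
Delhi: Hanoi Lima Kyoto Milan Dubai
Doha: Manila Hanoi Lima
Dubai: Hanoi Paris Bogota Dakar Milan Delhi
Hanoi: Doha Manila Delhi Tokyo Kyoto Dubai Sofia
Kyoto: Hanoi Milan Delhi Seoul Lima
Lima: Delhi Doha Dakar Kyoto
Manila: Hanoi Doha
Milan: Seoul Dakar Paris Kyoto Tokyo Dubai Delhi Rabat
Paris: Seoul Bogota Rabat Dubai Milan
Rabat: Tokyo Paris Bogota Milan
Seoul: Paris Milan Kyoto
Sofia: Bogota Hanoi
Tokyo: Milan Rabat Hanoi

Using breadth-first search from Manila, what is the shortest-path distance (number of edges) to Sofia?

Level 0: Manila
Level 1: Doha, Hanoi
Level 2: Delhi, Dubai, Kyoto, Lima, Sofia, Tokyo
Level 3: Bogota, Dakar, Milan, Paris, Rabat, Seoul
Level 4: Accra
Sofia first appears at level 2.

2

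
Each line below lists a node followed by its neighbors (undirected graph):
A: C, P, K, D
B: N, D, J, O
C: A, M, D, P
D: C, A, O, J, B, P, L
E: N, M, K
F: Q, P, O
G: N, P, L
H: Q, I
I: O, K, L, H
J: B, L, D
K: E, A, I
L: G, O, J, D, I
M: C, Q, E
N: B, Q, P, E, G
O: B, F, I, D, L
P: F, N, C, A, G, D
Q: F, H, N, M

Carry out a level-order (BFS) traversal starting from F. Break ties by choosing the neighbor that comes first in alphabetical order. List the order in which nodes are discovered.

F, O, P, Q, B, D, I, L, A, C, G, N, H, M, J, K, E

Visit F; enqueue O, P, Q → queue [O, P, Q]
Visit O; enqueue B, D, I, L → queue [P, Q, B, D, I, L]
Visit P; enqueue A, C, G, N → queue [Q, B, D, I, L, A, C, G, N]
Visit Q; enqueue H, M → queue [B, D, I, L, A, C, G, N, H, M]
Visit B; enqueue J → queue [D, I, L, A, C, G, N, H, M, J]
Visit D → queue [I, L, A, C, G, N, H, M, J]
Visit I; enqueue K → queue [L, A, C, G, N, H, M, J, K]
Visit L → queue [A, C, G, N, H, M, J, K]
Visit A → queue [C, G, N, H, M, J, K]
Visit C → queue [G, N, H, M, J, K]
Visit G → queue [N, H, M, J, K]
Visit N; enqueue E → queue [H, M, J, K, E]
Visit H → queue [M, J, K, E]
Visit M → queue [J, K, E]
Visit J → queue [K, E]
Visit K → queue [E]
Visit E → queue []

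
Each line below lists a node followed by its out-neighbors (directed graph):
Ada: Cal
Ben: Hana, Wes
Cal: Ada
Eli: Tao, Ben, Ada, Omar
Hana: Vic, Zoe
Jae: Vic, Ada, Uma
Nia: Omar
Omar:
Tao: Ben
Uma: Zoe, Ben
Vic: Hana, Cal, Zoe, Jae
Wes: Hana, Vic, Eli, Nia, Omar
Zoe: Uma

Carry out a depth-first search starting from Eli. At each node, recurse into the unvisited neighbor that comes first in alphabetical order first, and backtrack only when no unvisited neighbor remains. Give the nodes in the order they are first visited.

Eli Ada Cal Ben Hana Vic Jae Uma Zoe Wes Nia Omar Tao

Visit Eli
Eli → Ada
Ada → Cal
Eli → Ben
Ben → Hana
Hana → Vic
Vic → Jae
Jae → Uma
Uma → Zoe
Ben → Wes
Wes → Nia
Nia → Omar
Eli → Tao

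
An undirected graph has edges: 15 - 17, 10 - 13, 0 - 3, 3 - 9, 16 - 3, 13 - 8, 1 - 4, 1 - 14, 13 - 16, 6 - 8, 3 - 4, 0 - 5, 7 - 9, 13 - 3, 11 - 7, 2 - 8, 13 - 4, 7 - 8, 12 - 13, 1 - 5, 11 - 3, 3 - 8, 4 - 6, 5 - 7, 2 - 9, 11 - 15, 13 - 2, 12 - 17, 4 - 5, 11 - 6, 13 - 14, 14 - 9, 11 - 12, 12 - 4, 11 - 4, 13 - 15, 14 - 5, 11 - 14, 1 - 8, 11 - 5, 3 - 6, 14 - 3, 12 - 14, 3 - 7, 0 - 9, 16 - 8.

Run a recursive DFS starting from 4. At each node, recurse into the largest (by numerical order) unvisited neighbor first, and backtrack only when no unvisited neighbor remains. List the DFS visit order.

4 -> 13 -> 16 -> 8 -> 7 -> 11 -> 15 -> 17 -> 12 -> 14 -> 9 -> 3 -> 6 -> 0 -> 5 -> 1 -> 2 -> 10

Visit 4
4 → 13
13 → 16
16 → 8
8 → 7
7 → 11
11 → 15
15 → 17
17 → 12
12 → 14
14 → 9
9 → 3
3 → 6
3 → 0
0 → 5
5 → 1
9 → 2
13 → 10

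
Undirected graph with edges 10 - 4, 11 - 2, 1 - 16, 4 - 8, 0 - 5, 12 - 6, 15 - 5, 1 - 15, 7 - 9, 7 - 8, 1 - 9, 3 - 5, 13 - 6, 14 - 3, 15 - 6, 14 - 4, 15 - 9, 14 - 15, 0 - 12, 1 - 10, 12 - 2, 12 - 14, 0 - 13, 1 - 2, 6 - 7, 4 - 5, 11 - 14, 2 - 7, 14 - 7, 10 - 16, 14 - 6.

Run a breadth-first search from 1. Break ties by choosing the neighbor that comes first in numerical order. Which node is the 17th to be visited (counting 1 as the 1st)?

Visit 1; enqueue 2, 9, 10, 15, 16 → queue [2, 9, 10, 15, 16]
Visit 2; enqueue 7, 11, 12 → queue [9, 10, 15, 16, 7, 11, 12]
Visit 9 → queue [10, 15, 16, 7, 11, 12]
Visit 10; enqueue 4 → queue [15, 16, 7, 11, 12, 4]
Visit 15; enqueue 5, 6, 14 → queue [16, 7, 11, 12, 4, 5, 6, 14]
Visit 16 → queue [7, 11, 12, 4, 5, 6, 14]
Visit 7; enqueue 8 → queue [11, 12, 4, 5, 6, 14, 8]
Visit 11 → queue [12, 4, 5, 6, 14, 8]
Visit 12; enqueue 0 → queue [4, 5, 6, 14, 8, 0]
Visit 4 → queue [5, 6, 14, 8, 0]
Visit 5; enqueue 3 → queue [6, 14, 8, 0, 3]
Visit 6; enqueue 13 → queue [14, 8, 0, 3, 13]
Visit 14 → queue [8, 0, 3, 13]
Visit 8 → queue [0, 3, 13]
Visit 0 → queue [3, 13]
Visit 3 → queue [13]
Visit 13 → queue []

Visit order: 1, 2, 9, 10, 15, 16, 7, 11, 12, 4, 5, 6, 14, 8, 0, 3, 13

13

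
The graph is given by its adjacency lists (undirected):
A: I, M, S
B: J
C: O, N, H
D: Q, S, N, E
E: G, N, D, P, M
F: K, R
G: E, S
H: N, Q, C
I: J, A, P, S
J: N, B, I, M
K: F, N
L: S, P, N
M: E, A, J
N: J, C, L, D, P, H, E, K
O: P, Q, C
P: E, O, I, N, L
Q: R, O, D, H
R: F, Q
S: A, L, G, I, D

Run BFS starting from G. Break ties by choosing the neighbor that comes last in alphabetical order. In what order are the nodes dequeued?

G, S, E, L, I, D, A, P, N, M, J, Q, O, K, H, C, B, R, F

Visit G; enqueue S, E → queue [S, E]
Visit S; enqueue L, I, D, A → queue [E, L, I, D, A]
Visit E; enqueue P, N, M → queue [L, I, D, A, P, N, M]
Visit L → queue [I, D, A, P, N, M]
Visit I; enqueue J → queue [D, A, P, N, M, J]
Visit D; enqueue Q → queue [A, P, N, M, J, Q]
Visit A → queue [P, N, M, J, Q]
Visit P; enqueue O → queue [N, M, J, Q, O]
Visit N; enqueue K, H, C → queue [M, J, Q, O, K, H, C]
Visit M → queue [J, Q, O, K, H, C]
Visit J; enqueue B → queue [Q, O, K, H, C, B]
Visit Q; enqueue R → queue [O, K, H, C, B, R]
Visit O → queue [K, H, C, B, R]
Visit K; enqueue F → queue [H, C, B, R, F]
Visit H → queue [C, B, R, F]
Visit C → queue [B, R, F]
Visit B → queue [R, F]
Visit R → queue [F]
Visit F → queue []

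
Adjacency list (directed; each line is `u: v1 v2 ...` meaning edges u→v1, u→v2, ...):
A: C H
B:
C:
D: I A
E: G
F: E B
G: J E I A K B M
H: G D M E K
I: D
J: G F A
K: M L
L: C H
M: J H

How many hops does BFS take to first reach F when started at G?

2

Level 0: G
Level 1: A, B, E, I, J, K, M
Level 2: C, D, F, H, L
F first appears at level 2.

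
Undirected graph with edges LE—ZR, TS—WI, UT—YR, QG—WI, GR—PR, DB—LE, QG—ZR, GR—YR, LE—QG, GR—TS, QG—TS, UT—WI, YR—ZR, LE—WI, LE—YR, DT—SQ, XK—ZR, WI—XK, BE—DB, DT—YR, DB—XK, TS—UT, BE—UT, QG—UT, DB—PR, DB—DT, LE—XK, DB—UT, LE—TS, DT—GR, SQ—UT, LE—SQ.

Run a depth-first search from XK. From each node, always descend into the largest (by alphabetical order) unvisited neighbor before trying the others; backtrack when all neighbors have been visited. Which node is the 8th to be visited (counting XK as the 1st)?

LE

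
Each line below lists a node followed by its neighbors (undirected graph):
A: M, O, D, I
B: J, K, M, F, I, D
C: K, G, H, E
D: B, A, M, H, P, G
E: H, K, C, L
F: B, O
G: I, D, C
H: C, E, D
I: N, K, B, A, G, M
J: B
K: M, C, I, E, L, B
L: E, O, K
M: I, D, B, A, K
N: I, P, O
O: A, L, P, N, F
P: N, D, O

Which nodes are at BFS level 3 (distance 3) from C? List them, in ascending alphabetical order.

A, F, J, N, O, P

Level 0: C
Level 1: E, G, H, K
Level 2: B, D, I, L, M
Level 3: A, F, J, N, O, P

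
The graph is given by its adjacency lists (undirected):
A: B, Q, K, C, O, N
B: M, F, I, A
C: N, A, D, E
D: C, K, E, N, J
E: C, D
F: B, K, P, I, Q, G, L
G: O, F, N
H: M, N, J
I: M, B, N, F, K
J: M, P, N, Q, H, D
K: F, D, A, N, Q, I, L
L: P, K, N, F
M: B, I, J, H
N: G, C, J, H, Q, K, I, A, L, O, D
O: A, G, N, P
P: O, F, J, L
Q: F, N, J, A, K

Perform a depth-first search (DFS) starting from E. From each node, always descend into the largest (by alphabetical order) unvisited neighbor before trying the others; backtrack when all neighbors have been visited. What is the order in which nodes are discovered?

Visit E
E → D
D → N
N → Q
Q → K
K → L
L → P
P → O
O → G
G → F
F → I
I → M
M → J
J → H
M → B
B → A
A → C

E D N Q K L P O G F I M J H B A C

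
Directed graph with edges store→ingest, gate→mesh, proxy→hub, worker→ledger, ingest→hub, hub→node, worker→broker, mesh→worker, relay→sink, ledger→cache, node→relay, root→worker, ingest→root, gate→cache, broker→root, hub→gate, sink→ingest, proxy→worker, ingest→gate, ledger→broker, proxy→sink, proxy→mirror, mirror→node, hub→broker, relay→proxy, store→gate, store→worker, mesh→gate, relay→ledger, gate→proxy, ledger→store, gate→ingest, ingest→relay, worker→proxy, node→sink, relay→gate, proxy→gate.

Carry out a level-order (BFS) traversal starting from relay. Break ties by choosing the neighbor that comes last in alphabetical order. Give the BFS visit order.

relay sink proxy ledger gate ingest worker mirror hub store cache broker mesh root node

Visit relay; enqueue sink, proxy, ledger, gate → queue [sink, proxy, ledger, gate]
Visit sink; enqueue ingest → queue [proxy, ledger, gate, ingest]
Visit proxy; enqueue worker, mirror, hub → queue [ledger, gate, ingest, worker, mirror, hub]
Visit ledger; enqueue store, cache, broker → queue [gate, ingest, worker, mirror, hub, store, cache, broker]
Visit gate; enqueue mesh → queue [ingest, worker, mirror, hub, store, cache, broker, mesh]
Visit ingest; enqueue root → queue [worker, mirror, hub, store, cache, broker, mesh, root]
Visit worker → queue [mirror, hub, store, cache, broker, mesh, root]
Visit mirror; enqueue node → queue [hub, store, cache, broker, mesh, root, node]
Visit hub → queue [store, cache, broker, mesh, root, node]
Visit store → queue [cache, broker, mesh, root, node]
Visit cache → queue [broker, mesh, root, node]
Visit broker → queue [mesh, root, node]
Visit mesh → queue [root, node]
Visit root → queue [node]
Visit node → queue []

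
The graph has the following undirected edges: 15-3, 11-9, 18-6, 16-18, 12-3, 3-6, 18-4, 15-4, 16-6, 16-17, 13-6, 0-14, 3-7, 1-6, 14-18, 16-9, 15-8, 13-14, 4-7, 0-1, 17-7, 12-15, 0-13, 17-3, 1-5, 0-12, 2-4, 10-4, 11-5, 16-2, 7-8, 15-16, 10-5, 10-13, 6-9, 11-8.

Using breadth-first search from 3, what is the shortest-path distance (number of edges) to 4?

2

Level 0: 3
Level 1: 6, 7, 12, 15, 17
Level 2: 0, 1, 4, 8, 9, 13, 16, 18
Level 3: 2, 5, 10, 11, 14
4 first appears at level 2.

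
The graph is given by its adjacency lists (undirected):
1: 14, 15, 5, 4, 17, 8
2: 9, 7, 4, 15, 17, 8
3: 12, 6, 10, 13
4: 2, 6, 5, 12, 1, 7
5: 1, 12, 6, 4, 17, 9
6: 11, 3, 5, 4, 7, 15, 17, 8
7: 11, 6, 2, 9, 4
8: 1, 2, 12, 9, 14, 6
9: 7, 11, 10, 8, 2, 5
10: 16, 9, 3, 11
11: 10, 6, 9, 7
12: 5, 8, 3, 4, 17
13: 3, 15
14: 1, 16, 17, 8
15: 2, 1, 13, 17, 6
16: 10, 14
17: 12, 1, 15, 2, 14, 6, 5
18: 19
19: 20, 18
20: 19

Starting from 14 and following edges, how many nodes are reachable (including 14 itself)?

BFS from 14 visits: 14, 1, 8, 16, 17, 4, 5, 15, 2, 6, 9, 12, 10, 7, 13, 3, 11
Reachable nodes: 17 of 20 total.

17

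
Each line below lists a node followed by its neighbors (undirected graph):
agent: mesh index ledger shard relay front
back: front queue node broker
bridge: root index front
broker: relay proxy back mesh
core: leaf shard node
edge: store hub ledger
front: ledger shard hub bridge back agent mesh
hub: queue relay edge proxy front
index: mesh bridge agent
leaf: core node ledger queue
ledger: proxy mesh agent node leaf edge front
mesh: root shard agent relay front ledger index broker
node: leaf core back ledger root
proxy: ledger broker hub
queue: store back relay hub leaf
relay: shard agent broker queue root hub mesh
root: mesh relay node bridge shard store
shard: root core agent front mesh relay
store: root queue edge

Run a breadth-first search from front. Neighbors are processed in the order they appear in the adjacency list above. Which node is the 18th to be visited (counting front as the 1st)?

Visit front; enqueue ledger, shard, hub, bridge, back, agent, mesh → queue [ledger, shard, hub, bridge, back, agent, mesh]
Visit ledger; enqueue proxy, node, leaf, edge → queue [shard, hub, bridge, back, agent, mesh, proxy, node, leaf, edge]
Visit shard; enqueue root, core, relay → queue [hub, bridge, back, agent, mesh, proxy, node, leaf, edge, root, core, relay]
Visit hub; enqueue queue → queue [bridge, back, agent, mesh, proxy, node, leaf, edge, root, core, relay, queue]
Visit bridge; enqueue index → queue [back, agent, mesh, proxy, node, leaf, edge, root, core, relay, queue, index]
Visit back; enqueue broker → queue [agent, mesh, proxy, node, leaf, edge, root, core, relay, queue, index, broker]
Visit agent → queue [mesh, proxy, node, leaf, edge, root, core, relay, queue, index, broker]
Visit mesh → queue [proxy, node, leaf, edge, root, core, relay, queue, index, broker]
Visit proxy → queue [node, leaf, edge, root, core, relay, queue, index, broker]
Visit node → queue [leaf, edge, root, core, relay, queue, index, broker]
Visit leaf → queue [edge, root, core, relay, queue, index, broker]
Visit edge; enqueue store → queue [root, core, relay, queue, index, broker, store]
Visit root → queue [core, relay, queue, index, broker, store]
Visit core → queue [relay, queue, index, broker, store]
Visit relay → queue [queue, index, broker, store]
Visit queue → queue [index, broker, store]
Visit index → queue [broker, store]
Visit broker → queue [store]
Visit store → queue []

Visit order: front, ledger, shard, hub, bridge, back, agent, mesh, proxy, node, leaf, edge, root, core, relay, queue, index, broker, store

broker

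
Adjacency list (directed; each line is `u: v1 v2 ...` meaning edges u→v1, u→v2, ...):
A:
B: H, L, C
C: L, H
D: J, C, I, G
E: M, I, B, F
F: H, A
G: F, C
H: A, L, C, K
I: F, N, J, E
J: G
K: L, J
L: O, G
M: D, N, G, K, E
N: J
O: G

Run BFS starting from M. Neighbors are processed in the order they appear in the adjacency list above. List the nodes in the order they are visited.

M → D → N → G → K → E → J → C → I → F → L → B → H → A → O

Visit M; enqueue D, N, G, K, E → queue [D, N, G, K, E]
Visit D; enqueue J, C, I → queue [N, G, K, E, J, C, I]
Visit N → queue [G, K, E, J, C, I]
Visit G; enqueue F → queue [K, E, J, C, I, F]
Visit K; enqueue L → queue [E, J, C, I, F, L]
Visit E; enqueue B → queue [J, C, I, F, L, B]
Visit J → queue [C, I, F, L, B]
Visit C; enqueue H → queue [I, F, L, B, H]
Visit I → queue [F, L, B, H]
Visit F; enqueue A → queue [L, B, H, A]
Visit L; enqueue O → queue [B, H, A, O]
Visit B → queue [H, A, O]
Visit H → queue [A, O]
Visit A → queue [O]
Visit O → queue []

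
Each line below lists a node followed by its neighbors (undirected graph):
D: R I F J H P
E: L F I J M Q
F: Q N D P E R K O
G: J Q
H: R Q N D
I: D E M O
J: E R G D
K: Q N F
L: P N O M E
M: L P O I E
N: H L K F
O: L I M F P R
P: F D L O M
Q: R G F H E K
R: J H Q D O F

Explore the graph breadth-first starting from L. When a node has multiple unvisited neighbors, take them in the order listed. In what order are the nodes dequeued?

Visit L; enqueue P, N, O, M, E → queue [P, N, O, M, E]
Visit P; enqueue F, D → queue [N, O, M, E, F, D]
Visit N; enqueue H, K → queue [O, M, E, F, D, H, K]
Visit O; enqueue I, R → queue [M, E, F, D, H, K, I, R]
Visit M → queue [E, F, D, H, K, I, R]
Visit E; enqueue J, Q → queue [F, D, H, K, I, R, J, Q]
Visit F → queue [D, H, K, I, R, J, Q]
Visit D → queue [H, K, I, R, J, Q]
Visit H → queue [K, I, R, J, Q]
Visit K → queue [I, R, J, Q]
Visit I → queue [R, J, Q]
Visit R → queue [J, Q]
Visit J; enqueue G → queue [Q, G]
Visit Q → queue [G]
Visit G → queue []

L P N O M E F D H K I R J Q G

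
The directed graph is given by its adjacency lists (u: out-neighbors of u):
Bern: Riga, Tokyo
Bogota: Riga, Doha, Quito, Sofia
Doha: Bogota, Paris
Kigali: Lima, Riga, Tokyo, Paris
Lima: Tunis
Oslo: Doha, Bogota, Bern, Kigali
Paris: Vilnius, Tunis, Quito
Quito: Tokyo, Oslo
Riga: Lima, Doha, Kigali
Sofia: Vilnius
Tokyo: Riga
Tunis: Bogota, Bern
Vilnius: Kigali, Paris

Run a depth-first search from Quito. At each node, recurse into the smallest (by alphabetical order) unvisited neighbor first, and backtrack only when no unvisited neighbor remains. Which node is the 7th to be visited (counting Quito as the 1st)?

Visit Quito
Quito → Oslo
Oslo → Bern
Bern → Riga
Riga → Doha
Doha → Bogota
Bogota → Sofia
Sofia → Vilnius
Vilnius → Kigali
Kigali → Lima
Lima → Tunis
Kigali → Paris
Kigali → Tokyo

Visit order: Quito, Oslo, Bern, Riga, Doha, Bogota, Sofia, Vilnius, Kigali, Lima, Tunis, Paris, Tokyo

Sofia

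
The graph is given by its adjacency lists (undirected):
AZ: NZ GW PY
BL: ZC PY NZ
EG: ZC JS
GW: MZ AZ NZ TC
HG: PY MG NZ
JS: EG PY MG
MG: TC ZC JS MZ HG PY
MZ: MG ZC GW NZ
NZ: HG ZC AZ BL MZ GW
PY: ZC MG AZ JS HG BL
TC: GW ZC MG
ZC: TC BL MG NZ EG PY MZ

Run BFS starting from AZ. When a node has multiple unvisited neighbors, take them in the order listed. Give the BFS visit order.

AZ, NZ, GW, PY, HG, ZC, BL, MZ, TC, MG, JS, EG

Visit AZ; enqueue NZ, GW, PY → queue [NZ, GW, PY]
Visit NZ; enqueue HG, ZC, BL, MZ → queue [GW, PY, HG, ZC, BL, MZ]
Visit GW; enqueue TC → queue [PY, HG, ZC, BL, MZ, TC]
Visit PY; enqueue MG, JS → queue [HG, ZC, BL, MZ, TC, MG, JS]
Visit HG → queue [ZC, BL, MZ, TC, MG, JS]
Visit ZC; enqueue EG → queue [BL, MZ, TC, MG, JS, EG]
Visit BL → queue [MZ, TC, MG, JS, EG]
Visit MZ → queue [TC, MG, JS, EG]
Visit TC → queue [MG, JS, EG]
Visit MG → queue [JS, EG]
Visit JS → queue [EG]
Visit EG → queue []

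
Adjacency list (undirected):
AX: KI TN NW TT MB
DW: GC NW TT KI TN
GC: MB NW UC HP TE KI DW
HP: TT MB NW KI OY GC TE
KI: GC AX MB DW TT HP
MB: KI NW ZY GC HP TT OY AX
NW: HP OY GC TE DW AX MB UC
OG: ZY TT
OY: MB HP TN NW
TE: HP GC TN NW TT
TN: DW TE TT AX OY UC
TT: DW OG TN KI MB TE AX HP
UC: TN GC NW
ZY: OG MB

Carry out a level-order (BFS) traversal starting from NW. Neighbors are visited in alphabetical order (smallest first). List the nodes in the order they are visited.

Visit NW; enqueue AX, DW, GC, HP, MB, OY, TE, UC → queue [AX, DW, GC, HP, MB, OY, TE, UC]
Visit AX; enqueue KI, TN, TT → queue [DW, GC, HP, MB, OY, TE, UC, KI, TN, TT]
Visit DW → queue [GC, HP, MB, OY, TE, UC, KI, TN, TT]
Visit GC → queue [HP, MB, OY, TE, UC, KI, TN, TT]
Visit HP → queue [MB, OY, TE, UC, KI, TN, TT]
Visit MB; enqueue ZY → queue [OY, TE, UC, KI, TN, TT, ZY]
Visit OY → queue [TE, UC, KI, TN, TT, ZY]
Visit TE → queue [UC, KI, TN, TT, ZY]
Visit UC → queue [KI, TN, TT, ZY]
Visit KI → queue [TN, TT, ZY]
Visit TN → queue [TT, ZY]
Visit TT; enqueue OG → queue [ZY, OG]
Visit ZY → queue [OG]
Visit OG → queue []

NW -> AX -> DW -> GC -> HP -> MB -> OY -> TE -> UC -> KI -> TN -> TT -> ZY -> OG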